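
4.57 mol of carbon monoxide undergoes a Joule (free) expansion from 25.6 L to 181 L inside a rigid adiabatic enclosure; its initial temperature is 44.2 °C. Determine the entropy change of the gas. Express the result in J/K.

ΔS_gas = 74.3 J/K

For an ideal gas in free expansion Q = 0 and W = 0, so T is unchanged.
Entropy is a state function; using a reversible isothermal path, ΔS_gas = nR ln(V₂/V₁) = 4.57 × 8.314 × ln(181/25.6) = 74.3 J/K.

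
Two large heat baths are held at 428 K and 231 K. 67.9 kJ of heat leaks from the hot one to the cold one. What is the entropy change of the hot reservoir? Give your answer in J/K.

ΔS_hot = -159 J/K

The hot reservoir loses heat Q, so ΔS_hot = −Q/T_H = −67900/428 = -159 J/K.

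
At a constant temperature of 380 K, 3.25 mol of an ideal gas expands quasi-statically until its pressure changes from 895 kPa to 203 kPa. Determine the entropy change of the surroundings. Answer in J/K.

For an isothermal ideal gas ΔS_gas = nR ln(P₁/P₂) = 3.25 × 8.314 × ln(895/203) = 40.1 J/K.
The process is reversible, so ΔS_surr = −ΔS_gas = -40.1 J/K and ΔS_universe = 0.

ΔS_surr = -40.1 J/K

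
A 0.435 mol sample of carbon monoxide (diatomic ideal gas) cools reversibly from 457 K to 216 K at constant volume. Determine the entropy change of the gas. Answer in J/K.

ΔS = -6.78 J/K

At constant volume, ΔS = nC_V ln(T₂/T₁) with C_V = 5R/2 = 20.79 J mol⁻¹ K⁻¹.
ΔS = 0.435 × 20.79 × ln(216/457) = -6.78 J/K.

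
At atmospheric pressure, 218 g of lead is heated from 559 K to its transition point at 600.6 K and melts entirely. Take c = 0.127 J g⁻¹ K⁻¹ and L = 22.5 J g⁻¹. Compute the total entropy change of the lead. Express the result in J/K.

ΔS = 10.2 J/K

Warming step: ΔS₁ = m c ln(T_tr/T_i) = 218 × 0.127 × ln(600.6/559) = 1.987 J/K.
Phase change: ΔS₂ = +mL/T_tr = 218 × 22.5 / 600.6 = 8.167 J/K.
ΔS_total = (1.987) + (8.167) = 10.2 J/K.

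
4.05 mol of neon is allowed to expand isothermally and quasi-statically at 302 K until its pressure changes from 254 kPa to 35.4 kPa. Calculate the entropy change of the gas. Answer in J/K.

For an isothermal ideal gas ΔS_gas = nR ln(P₁/P₂) = 4.05 × 8.314 × ln(254/35.4) = 66.4 J/K.

ΔS_gas = 66.4 J/K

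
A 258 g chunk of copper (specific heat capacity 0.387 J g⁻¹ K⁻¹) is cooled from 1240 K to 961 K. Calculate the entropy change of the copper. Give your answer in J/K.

ΔS = -25.4 J/K

ΔS = ∫dQ_rev/T = m c ln(T₂/T₁) = 258 × 0.387 × ln(961/1240) = -25.4 J/K.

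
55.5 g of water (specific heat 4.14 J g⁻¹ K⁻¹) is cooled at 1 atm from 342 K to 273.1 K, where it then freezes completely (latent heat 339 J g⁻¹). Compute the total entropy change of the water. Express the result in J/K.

ΔS = -121 J/K

Cooling step: ΔS₁ = m c ln(T_tr/T_i) = 55.5 × 4.14 × ln(273.1/342) = -51.69 J/K.
Phase change: ΔS₂ = −mL/T_tr = −55.5 × 339 / 273.1 = -68.89 J/K.
ΔS_total = (-51.69) + (-68.89) = -121 J/K.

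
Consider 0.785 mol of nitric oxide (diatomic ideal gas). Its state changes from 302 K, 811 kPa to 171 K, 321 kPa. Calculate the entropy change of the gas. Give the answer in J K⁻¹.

ΔS = nC_p ln(T₂/T₁) − nR ln(P₂/P₁), with C_p = 7R/2 = 29.1 J mol⁻¹ K⁻¹ for a diatomic ideal gas.
ΔS = 0.785 × [29.1 × ln(171/302) − 8.314 × ln(321/811)] = -6.94 J/K.

ΔS = -6.94 J/K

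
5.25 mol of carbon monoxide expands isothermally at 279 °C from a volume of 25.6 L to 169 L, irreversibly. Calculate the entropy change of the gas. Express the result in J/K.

ΔS_gas = 82.4 J/K

Entropy is a state function, so ΔS_gas depends only on the end states.
For an isothermal ideal gas ΔS_gas = nR ln(V₂/V₁) = 5.25 × 8.314 × ln(169/25.6) = 82.4 J/K.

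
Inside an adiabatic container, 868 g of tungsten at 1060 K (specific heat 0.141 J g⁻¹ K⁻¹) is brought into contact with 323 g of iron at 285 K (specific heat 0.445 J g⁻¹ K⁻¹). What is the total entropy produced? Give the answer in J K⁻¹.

ΔS_total = 55.1 J/K

Energy balance: T_f = (m₁c₁T₁ + m₂c₂T₂)/(m₁c₁ + m₂c₂) = 641.42 K.
ΔS₁ = m₁c₁ ln(T_f/T₁) = 122.388 × ln(641.42/1060) = -61.48 J/K.
ΔS₂ = m₂c₂ ln(T_f/T₂) = 143.735 × ln(641.42/285) = 116.6 J/K.
ΔS_total = -61.48 + 116.6 = 55.1 J/K.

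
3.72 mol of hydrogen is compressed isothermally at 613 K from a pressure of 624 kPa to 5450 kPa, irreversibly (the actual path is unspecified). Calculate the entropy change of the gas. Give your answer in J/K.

ΔS_gas = -67 J/K

Entropy is a state function, so ΔS_gas depends only on the end states.
For an isothermal ideal gas ΔS_gas = nR ln(P₁/P₂) = 3.72 × 8.314 × ln(624/5450) = -67 J/K.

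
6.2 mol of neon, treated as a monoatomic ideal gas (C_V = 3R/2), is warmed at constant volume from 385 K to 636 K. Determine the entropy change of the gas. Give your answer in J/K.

At constant volume, ΔS = nC_V ln(T₂/T₁) with C_V = 3R/2 = 12.47 J mol⁻¹ K⁻¹.
ΔS = 6.2 × 12.47 × ln(636/385) = 38.8 J/K.

ΔS = 38.8 J/K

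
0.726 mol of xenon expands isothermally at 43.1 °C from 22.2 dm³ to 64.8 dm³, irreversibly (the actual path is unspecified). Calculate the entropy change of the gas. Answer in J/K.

Entropy is a state function, so ΔS_gas depends only on the end states.
For an isothermal ideal gas ΔS_gas = nR ln(V₂/V₁) = 0.726 × 8.314 × ln(64.8/22.2) = 6.47 J/K.

ΔS_gas = 6.47 J/K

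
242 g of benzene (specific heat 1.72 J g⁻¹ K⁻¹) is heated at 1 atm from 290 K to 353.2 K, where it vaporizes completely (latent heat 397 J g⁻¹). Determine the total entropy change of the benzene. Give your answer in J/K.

Warming step: ΔS₁ = m c ln(T_tr/T_i) = 242 × 1.72 × ln(353.2/290) = 82.06 J/K.
Phase change: ΔS₂ = +mL/T_tr = 242 × 397 / 353.2 = 272 J/K.
ΔS_total = (82.06) + (272) = 354 J/K.

ΔS = 354 J/K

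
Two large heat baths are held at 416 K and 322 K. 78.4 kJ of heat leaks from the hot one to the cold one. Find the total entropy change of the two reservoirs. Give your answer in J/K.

ΔS_total = 55 J/K

ΔS_hot = −Q/T_H = −78400/416 = -188.5 J/K and ΔS_cold = +Q/T_C = 78400/322 = 243.5 J/K.
ΔS_total = -188.5 + 243.5 = 55 J/K, positive as the second law requires.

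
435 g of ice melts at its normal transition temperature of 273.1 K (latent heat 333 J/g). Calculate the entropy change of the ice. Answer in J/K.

Heat absorbed by the substance: Q = mL = 435 × 333 = 144855 J.
At constant T, ΔS = Q_rev/T = 144855 / 273.1 = 530 J/K.

ΔS = 530 J/K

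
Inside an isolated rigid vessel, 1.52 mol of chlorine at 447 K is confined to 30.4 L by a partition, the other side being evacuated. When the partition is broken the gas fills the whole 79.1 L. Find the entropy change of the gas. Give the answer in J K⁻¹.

ΔS_gas = 12.1 J/K

No heat is exchanged and no work is done, so the ideal-gas temperature stays constant.
Entropy is a state function; using a reversible isothermal path, ΔS_gas = nR ln(V₂/V₁) = 1.52 × 8.314 × ln(79.1/30.4) = 12.1 J/K.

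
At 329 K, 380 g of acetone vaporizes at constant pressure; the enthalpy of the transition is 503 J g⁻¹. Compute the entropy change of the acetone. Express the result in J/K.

ΔS = 581 J/K

Heat absorbed by the substance: Q = mL = 380 × 503 = 191140 J.
At constant T, ΔS = Q_rev/T = 191140 / 329 = 581 J/K.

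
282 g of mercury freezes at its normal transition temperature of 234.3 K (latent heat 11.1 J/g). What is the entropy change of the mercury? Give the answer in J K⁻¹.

ΔS = -13.4 J/K

Heat released by the substance: Q = −mL = −282 × 11.1 = −3130.2 J.
At constant T, ΔS = Q_rev/T = −3130.2 / 234.3 = -13.4 J/K.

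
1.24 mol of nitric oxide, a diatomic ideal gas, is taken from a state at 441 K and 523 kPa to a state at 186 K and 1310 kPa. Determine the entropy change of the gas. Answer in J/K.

ΔS = -40.6 J/K

ΔS = nC_p ln(T₂/T₁) − nR ln(P₂/P₁), with C_p = 7R/2 = 29.1 J mol⁻¹ K⁻¹ for a diatomic ideal gas.
ΔS = 1.24 × [29.1 × ln(186/441) − 8.314 × ln(1310/523)] = -40.6 J/K.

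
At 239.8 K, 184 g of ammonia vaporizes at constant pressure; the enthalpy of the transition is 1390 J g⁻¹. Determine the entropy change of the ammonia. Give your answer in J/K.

Heat absorbed by the substance: Q = mL = 184 × 1390 = 255760 J.
At constant T, ΔS = Q_rev/T = 255760 / 239.8 = 1070 J/K.

ΔS = 1070 J/K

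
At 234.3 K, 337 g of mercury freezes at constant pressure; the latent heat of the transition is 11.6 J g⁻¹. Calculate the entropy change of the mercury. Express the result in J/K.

Heat released by the substance: Q = −mL = −337 × 11.6 = −3909.2 J.
At constant T, ΔS = Q_rev/T = −3909.2 / 234.3 = -16.7 J/K.

ΔS = -16.7 J/K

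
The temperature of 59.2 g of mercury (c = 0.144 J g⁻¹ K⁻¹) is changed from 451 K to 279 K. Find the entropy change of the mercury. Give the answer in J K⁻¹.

ΔS = ∫dQ_rev/T = m c ln(T₂/T₁) = 59.2 × 0.144 × ln(279/451) = -4.09 J/K.

ΔS = -4.09 J/K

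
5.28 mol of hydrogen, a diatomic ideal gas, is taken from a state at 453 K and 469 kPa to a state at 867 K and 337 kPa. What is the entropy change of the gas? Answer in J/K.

ΔS = nC_p ln(T₂/T₁) − nR ln(P₂/P₁), with C_p = 7R/2 = 29.1 J mol⁻¹ K⁻¹ for a diatomic ideal gas.
ΔS = 5.28 × [29.1 × ln(867/453) − 8.314 × ln(337/469)] = 114 J/K.

ΔS = 114 J/K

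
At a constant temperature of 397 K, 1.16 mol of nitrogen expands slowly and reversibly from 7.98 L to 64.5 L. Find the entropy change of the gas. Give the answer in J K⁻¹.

For an isothermal ideal gas ΔS_gas = nR ln(V₂/V₁) = 1.16 × 8.314 × ln(64.5/7.98) = 20.2 J/K.

ΔS_gas = 20.2 J/K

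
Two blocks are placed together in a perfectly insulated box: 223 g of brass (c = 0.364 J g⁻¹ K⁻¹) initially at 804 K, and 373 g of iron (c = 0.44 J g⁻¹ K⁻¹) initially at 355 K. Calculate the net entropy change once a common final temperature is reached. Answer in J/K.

Energy balance: T_f = (m₁c₁T₁ + m₂c₂T₂)/(m₁c₁ + m₂c₂) = 503.58 K.
ΔS₁ = m₁c₁ ln(T_f/T₁) = 81.172 × ln(503.58/804) = -37.98 J/K.
ΔS₂ = m₂c₂ ln(T_f/T₂) = 164.12 × ln(503.58/355) = 57.38 J/K.
ΔS_total = -37.98 + 57.38 = 19.4 J/K.

ΔS_total = 19.4 J/K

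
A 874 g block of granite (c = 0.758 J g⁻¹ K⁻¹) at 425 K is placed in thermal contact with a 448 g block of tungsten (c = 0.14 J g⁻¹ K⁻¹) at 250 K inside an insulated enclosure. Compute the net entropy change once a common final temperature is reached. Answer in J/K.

Energy balance: T_f = (m₁c₁T₁ + m₂c₂T₂)/(m₁c₁ + m₂c₂) = 409.87 K.
ΔS₁ = m₁c₁ ln(T_f/T₁) = 662.492 × ln(409.87/425) = -24.023 J/K.
ΔS₂ = m₂c₂ ln(T_f/T₂) = 62.72 × ln(409.87/250) = 31.007 J/K.
ΔS_total = -24.023 + 31.007 = 6.98 J/K.

ΔS_total = 6.98 J/K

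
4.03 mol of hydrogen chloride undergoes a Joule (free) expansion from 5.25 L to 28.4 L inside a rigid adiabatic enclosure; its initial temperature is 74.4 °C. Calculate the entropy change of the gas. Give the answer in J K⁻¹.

ΔS_gas = 56.6 J/K

No heat is exchanged and no work is done, so the ideal-gas temperature stays constant.
Entropy is a state function; using a reversible isothermal path, ΔS_gas = nR ln(V₂/V₁) = 4.03 × 8.314 × ln(28.4/5.25) = 56.6 J/K.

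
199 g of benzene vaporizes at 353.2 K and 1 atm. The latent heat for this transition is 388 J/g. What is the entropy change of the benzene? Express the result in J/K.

Heat absorbed by the substance: Q = mL = 199 × 388 = 77212 J.
At constant T, ΔS = Q_rev/T = 77212 / 353.2 = 219 J/K.

ΔS = 219 J/K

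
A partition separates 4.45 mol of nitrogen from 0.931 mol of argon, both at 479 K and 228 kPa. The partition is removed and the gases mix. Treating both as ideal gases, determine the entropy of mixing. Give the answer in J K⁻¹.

ΔS_mix = 20.6 J/K

Mole fractions: x_A = 4.45/5.38 = 0.827, x_B = 0.173.
ΔS_mix = −R(n_A ln x_A + n_B ln x_B) = −8.314 × (4.45 ln 0.827 + 0.931 ln 0.173) = 20.6 J/K.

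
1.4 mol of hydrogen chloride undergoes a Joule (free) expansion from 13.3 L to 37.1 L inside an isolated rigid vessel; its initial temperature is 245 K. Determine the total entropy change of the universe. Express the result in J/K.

No heat is exchanged and no work is done, so the ideal-gas temperature stays constant.
Entropy is a state function; using a reversible isothermal path, ΔS_gas = nR ln(V₂/V₁) = 1.4 × 8.314 × ln(37.1/13.3) = 11.9 J/K.
The insulated surroundings exchange no heat, so ΔS_surr = 0 and ΔS_universe = ΔS_gas.

ΔS_universe = 11.9 J/K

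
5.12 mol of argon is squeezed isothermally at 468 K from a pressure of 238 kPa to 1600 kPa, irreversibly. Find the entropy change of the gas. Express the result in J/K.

Entropy is a state function, so ΔS_gas depends only on the end states.
For an isothermal ideal gas ΔS_gas = nR ln(P₁/P₂) = 5.12 × 8.314 × ln(238/1600) = -81.1 J/K.

ΔS_gas = -81.1 J/K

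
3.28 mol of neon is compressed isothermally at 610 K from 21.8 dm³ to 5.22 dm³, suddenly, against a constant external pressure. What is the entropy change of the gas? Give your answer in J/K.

Entropy is a state function, so ΔS_gas depends only on the end states.
For an isothermal ideal gas ΔS_gas = nR ln(V₂/V₁) = 3.28 × 8.314 × ln(5.22/21.8) = -39 J/K.

ΔS_gas = -39 J/K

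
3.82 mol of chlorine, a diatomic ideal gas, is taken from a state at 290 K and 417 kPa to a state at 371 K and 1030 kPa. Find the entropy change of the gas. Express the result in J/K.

ΔS = nC_p ln(T₂/T₁) − nR ln(P₂/P₁), with C_p = 7R/2 = 29.1 J mol⁻¹ K⁻¹ for a diatomic ideal gas.
ΔS = 3.82 × [29.1 × ln(371/290) − 8.314 × ln(1030/417)] = -1.34 J/K.

ΔS = -1.34 J/K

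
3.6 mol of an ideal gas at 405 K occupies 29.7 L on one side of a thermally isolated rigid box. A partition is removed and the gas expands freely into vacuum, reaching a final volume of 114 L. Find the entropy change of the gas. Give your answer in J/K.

ΔS_gas = 40.3 J/K

For an ideal gas in free expansion Q = 0 and W = 0, so T is unchanged.
Entropy is a state function; using a reversible isothermal path, ΔS_gas = nR ln(V₂/V₁) = 3.6 × 8.314 × ln(114/29.7) = 40.3 J/K.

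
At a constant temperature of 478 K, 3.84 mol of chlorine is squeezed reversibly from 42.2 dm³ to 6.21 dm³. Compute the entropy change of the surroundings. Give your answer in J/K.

For an isothermal ideal gas ΔS_gas = nR ln(V₂/V₁) = 3.84 × 8.314 × ln(6.21/42.2) = -61.2 J/K.
The process is reversible, so ΔS_surr = −ΔS_gas = 61.2 J/K and ΔS_universe = 0.

ΔS_surr = 61.2 J/K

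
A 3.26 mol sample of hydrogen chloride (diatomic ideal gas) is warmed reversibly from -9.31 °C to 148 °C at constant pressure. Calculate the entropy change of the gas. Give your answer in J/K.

ΔS = 44.4 J/K

In kelvin: T₁ = 263.84 K, T₂ = 421.15 K. At constant pressure, ΔS = nC_p ln(T₂/T₁) with C_p = 7R/2 = 29.1 J mol⁻¹ K⁻¹.
ΔS = 3.26 × 29.1 × ln(421.15/263.84) = 44.4 J/K.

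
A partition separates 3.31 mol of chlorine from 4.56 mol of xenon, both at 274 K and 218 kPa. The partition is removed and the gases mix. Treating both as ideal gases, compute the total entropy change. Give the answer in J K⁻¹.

ΔS_mix = 44.5 J/K

Mole fractions: x_A = 3.31/7.87 = 0.421, x_B = 0.579.
ΔS_mix = −R(n_A ln x_A + n_B ln x_B) = −8.314 × (3.31 ln 0.421 + 4.56 ln 0.579) = 44.5 J/K.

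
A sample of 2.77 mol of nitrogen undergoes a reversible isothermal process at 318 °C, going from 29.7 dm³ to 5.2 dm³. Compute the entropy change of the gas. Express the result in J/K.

For an isothermal ideal gas ΔS_gas = nR ln(V₂/V₁) = 2.77 × 8.314 × ln(5.2/29.7) = -40.1 J/K.

ΔS_gas = -40.1 J/K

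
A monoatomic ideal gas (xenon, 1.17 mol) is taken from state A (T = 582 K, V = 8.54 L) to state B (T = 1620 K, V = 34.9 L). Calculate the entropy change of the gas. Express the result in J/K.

ΔS = 28.6 J/K

Entropy is a state function: ΔS = nC_V ln(T₂/T₁) + nR ln(V₂/V₁), with C_V = 3R/2 = 12.47 J mol⁻¹ K⁻¹ for a monoatomic ideal gas.
ΔS = 1.17 × [12.47 × ln(1620/582) + 8.314 × ln(34.9/8.54)] = 28.6 J/K.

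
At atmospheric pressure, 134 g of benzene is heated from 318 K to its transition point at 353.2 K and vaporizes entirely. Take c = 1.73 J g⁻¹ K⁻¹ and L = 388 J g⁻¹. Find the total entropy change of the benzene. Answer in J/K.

Warming step: ΔS₁ = m c ln(T_tr/T_i) = 134 × 1.73 × ln(353.2/318) = 24.34 J/K.
Phase change: ΔS₂ = +mL/T_tr = 134 × 388 / 353.2 = 147.2 J/K.
ΔS_total = (24.34) + (147.2) = 172 J/K.

ΔS = 172 J/K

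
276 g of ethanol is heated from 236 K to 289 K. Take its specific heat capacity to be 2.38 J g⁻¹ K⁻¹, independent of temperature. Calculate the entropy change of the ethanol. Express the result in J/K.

ΔS = 133 J/K

ΔS = ∫dQ_rev/T = m c ln(T₂/T₁) = 276 × 2.38 × ln(289/236) = 133 J/K.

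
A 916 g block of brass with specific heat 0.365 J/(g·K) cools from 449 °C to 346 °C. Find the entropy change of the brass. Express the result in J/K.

ΔS = -51.5 J/K

In kelvin: T₁ = 722.15 K, T₂ = 619.15 K. ΔS = ∫dQ_rev/T = m c ln(T₂/T₁) = 916 × 0.365 × ln(619.15/722.15) = -51.5 J/K.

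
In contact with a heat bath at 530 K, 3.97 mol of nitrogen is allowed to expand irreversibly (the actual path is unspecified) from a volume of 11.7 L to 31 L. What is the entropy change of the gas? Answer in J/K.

Entropy is a state function, so ΔS_gas depends only on the end states.
For an isothermal ideal gas ΔS_gas = nR ln(V₂/V₁) = 3.97 × 8.314 × ln(31/11.7) = 32.2 J/K.

ΔS_gas = 32.2 J/K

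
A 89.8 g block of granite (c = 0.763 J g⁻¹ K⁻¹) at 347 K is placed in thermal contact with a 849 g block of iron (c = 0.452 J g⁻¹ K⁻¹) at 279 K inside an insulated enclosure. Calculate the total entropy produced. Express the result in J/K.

ΔS_total = 1.45 J/K

Energy balance: T_f = (m₁c₁T₁ + m₂c₂T₂)/(m₁c₁ + m₂c₂) = 289.3 K.
ΔS₁ = m₁c₁ ln(T_f/T₁) = 68.5174 × ln(289.3/347) = -12.46 J/K.
ΔS₂ = m₂c₂ ln(T_f/T₂) = 383.748 × ln(289.3/279) = 13.91 J/K.
ΔS_total = -12.46 + 13.91 = 1.45 J/K.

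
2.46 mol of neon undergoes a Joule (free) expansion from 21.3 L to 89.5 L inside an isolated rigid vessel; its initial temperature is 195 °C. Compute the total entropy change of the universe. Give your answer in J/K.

ΔS_universe = 29.4 J/K

For an ideal gas in free expansion Q = 0 and W = 0, so T is unchanged.
Entropy is a state function; using a reversible isothermal path, ΔS_gas = nR ln(V₂/V₁) = 2.46 × 8.314 × ln(89.5/21.3) = 29.4 J/K.
The insulated surroundings exchange no heat, so ΔS_surr = 0 and ΔS_universe = ΔS_gas.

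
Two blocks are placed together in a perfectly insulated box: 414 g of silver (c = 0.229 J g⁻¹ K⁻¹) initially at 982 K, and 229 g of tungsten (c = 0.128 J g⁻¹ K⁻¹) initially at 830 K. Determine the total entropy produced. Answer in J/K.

Energy balance: T_f = (m₁c₁T₁ + m₂c₂T₂)/(m₁c₁ + m₂c₂) = 946.1 K.
ΔS₁ = m₁c₁ ln(T_f/T₁) = 94.806 × ln(946.1/982) = -3.531 J/K.
ΔS₂ = m₂c₂ ln(T_f/T₂) = 29.312 × ln(946.1/830) = 3.838 J/K.
ΔS_total = -3.531 + 3.838 = 0.307 J/K.

ΔS_total = 0.307 J/K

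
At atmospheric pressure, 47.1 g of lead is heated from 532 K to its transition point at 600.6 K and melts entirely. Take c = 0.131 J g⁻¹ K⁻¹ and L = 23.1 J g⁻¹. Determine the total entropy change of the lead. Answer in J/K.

ΔS = 2.56 J/K

Warming step: ΔS₁ = m c ln(T_tr/T_i) = 47.1 × 0.131 × ln(600.6/532) = 0.7483 J/K.
Phase change: ΔS₂ = +mL/T_tr = 47.1 × 23.1 / 600.6 = 1.812 J/K.
ΔS_total = (0.7483) + (1.812) = 2.56 J/K.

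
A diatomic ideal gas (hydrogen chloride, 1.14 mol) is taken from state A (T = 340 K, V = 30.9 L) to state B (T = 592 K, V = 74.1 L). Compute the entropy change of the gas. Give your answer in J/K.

Entropy is a state function: ΔS = nC_V ln(T₂/T₁) + nR ln(V₂/V₁), with C_V = 5R/2 = 20.79 J mol⁻¹ K⁻¹ for a diatomic ideal gas.
ΔS = 1.14 × [20.79 × ln(592/340) + 8.314 × ln(74.1/30.9)] = 21.4 J/K.

ΔS = 21.4 J/K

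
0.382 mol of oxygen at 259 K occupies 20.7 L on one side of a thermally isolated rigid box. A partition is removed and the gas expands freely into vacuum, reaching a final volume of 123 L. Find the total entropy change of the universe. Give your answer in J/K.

For an ideal gas in free expansion Q = 0 and W = 0, so T is unchanged.
Entropy is a state function; using a reversible isothermal path, ΔS_gas = nR ln(V₂/V₁) = 0.382 × 8.314 × ln(123/20.7) = 5.66 J/K.
The insulated surroundings exchange no heat, so ΔS_surr = 0 and ΔS_universe = ΔS_gas.

ΔS_universe = 5.66 J/K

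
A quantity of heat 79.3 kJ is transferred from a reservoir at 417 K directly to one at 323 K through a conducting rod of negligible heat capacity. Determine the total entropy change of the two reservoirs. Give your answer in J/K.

ΔS_total = 55.3 J/K

ΔS_hot = −Q/T_H = −79300/417 = -190.2 J/K and ΔS_cold = +Q/T_C = 79300/323 = 245.5 J/K.
ΔS_total = -190.2 + 245.5 = 55.3 J/K, positive as the second law requires.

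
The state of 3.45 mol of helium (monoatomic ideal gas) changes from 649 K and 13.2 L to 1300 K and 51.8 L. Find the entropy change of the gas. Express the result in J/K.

ΔS = 69.1 J/K

Entropy is a state function: ΔS = nC_V ln(T₂/T₁) + nR ln(V₂/V₁), with C_V = 3R/2 = 12.47 J mol⁻¹ K⁻¹ for a monoatomic ideal gas.
ΔS = 3.45 × [12.47 × ln(1300/649) + 8.314 × ln(51.8/13.2)] = 69.1 J/K.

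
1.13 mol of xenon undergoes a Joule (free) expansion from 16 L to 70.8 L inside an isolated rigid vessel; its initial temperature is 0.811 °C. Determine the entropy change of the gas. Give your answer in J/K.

For an ideal gas in free expansion Q = 0 and W = 0, so T is unchanged.
Entropy is a state function; using a reversible isothermal path, ΔS_gas = nR ln(V₂/V₁) = 1.13 × 8.314 × ln(70.8/16) = 14 J/K.

ΔS_gas = 14 J/K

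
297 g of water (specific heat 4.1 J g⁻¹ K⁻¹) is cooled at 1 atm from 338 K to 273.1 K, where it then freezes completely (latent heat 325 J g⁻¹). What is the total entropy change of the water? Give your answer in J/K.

ΔS = -613 J/K

Cooling step: ΔS₁ = m c ln(T_tr/T_i) = 297 × 4.1 × ln(273.1/338) = -259.6 J/K.
Phase change: ΔS₂ = −mL/T_tr = −297 × 325 / 273.1 = -353.4 J/K.
ΔS_total = (-259.6) + (-353.4) = -613 J/K.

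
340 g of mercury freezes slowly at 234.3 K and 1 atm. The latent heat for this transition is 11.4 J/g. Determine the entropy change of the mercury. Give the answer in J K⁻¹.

ΔS = -16.5 J/K

Heat released by the substance: Q = −mL = −340 × 11.4 = −3876 J.
At constant T, ΔS = Q_rev/T = −3876 / 234.3 = -16.5 J/K.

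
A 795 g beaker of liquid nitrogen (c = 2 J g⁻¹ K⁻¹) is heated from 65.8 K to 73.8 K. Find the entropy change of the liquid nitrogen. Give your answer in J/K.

ΔS = ∫dQ_rev/T = m c ln(T₂/T₁) = 795 × 2 × ln(73.8/65.8) = 182 J/K.

ΔS = 182 J/K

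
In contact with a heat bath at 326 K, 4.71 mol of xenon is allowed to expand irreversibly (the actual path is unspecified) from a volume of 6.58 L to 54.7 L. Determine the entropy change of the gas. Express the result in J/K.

ΔS_gas = 82.9 J/K

Entropy is a state function, so ΔS_gas depends only on the end states.
For an isothermal ideal gas ΔS_gas = nR ln(V₂/V₁) = 4.71 × 8.314 × ln(54.7/6.58) = 82.9 J/K.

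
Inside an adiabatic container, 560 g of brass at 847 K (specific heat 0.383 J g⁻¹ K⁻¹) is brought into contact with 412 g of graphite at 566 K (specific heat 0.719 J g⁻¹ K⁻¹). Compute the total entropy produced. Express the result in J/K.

ΔS_total = 10.3 J/K

Energy balance: T_f = (m₁c₁T₁ + m₂c₂T₂)/(m₁c₁ + m₂c₂) = 684.01 K.
ΔS₁ = m₁c₁ ln(T_f/T₁) = 214.48 × ln(684.01/847) = -45.84 J/K.
ΔS₂ = m₂c₂ ln(T_f/T₂) = 296.228 × ln(684.01/566) = 56.1 J/K.
ΔS_total = -45.84 + 56.1 = 10.3 J/K.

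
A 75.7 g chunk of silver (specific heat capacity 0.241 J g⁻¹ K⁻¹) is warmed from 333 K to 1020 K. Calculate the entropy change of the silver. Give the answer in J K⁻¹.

ΔS = ∫dQ_rev/T = m c ln(T₂/T₁) = 75.7 × 0.241 × ln(1020/333) = 20.4 J/K.

ΔS = 20.4 J/K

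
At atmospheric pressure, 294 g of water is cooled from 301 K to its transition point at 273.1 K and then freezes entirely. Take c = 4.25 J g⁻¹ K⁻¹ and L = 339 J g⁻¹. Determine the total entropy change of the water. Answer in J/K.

Cooling step: ΔS₁ = m c ln(T_tr/T_i) = 294 × 4.25 × ln(273.1/301) = -121.5 J/K.
Phase change: ΔS₂ = −mL/T_tr = −294 × 339 / 273.1 = -364.9 J/K.
ΔS_total = (-121.5) + (-364.9) = -486 J/K.

ΔS = -486 J/K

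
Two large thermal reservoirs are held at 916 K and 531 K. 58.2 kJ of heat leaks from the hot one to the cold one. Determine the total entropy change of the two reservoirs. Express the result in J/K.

ΔS_total = 46.1 J/K

ΔS_hot = −Q/T_H = −58200/916 = -63.54 J/K and ΔS_cold = +Q/T_C = 58200/531 = 109.6 J/K.
ΔS_total = -63.54 + 109.6 = 46.1 J/K, positive as the second law requires.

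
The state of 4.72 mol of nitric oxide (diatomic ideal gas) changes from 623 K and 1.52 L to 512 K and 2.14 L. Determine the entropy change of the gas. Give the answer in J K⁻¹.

ΔS = -5.83 J/K

Entropy is a state function: ΔS = nC_V ln(T₂/T₁) + nR ln(V₂/V₁), with C_V = 5R/2 = 20.79 J mol⁻¹ K⁻¹ for a diatomic ideal gas.
ΔS = 4.72 × [20.79 × ln(512/623) + 8.314 × ln(2.14/1.52)] = -5.83 J/K.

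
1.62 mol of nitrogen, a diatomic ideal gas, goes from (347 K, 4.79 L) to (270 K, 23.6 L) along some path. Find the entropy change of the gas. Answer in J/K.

Entropy is a state function: ΔS = nC_V ln(T₂/T₁) + nR ln(V₂/V₁), with C_V = 5R/2 = 20.79 J mol⁻¹ K⁻¹ for a diatomic ideal gas.
ΔS = 1.62 × [20.79 × ln(270/347) + 8.314 × ln(23.6/4.79)] = 13 J/K.

ΔS = 13 J/K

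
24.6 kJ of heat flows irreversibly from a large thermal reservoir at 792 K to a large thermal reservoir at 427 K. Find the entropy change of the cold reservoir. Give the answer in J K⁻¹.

ΔS_cold = 57.6 J/K

The cold reservoir gains heat Q, so ΔS_cold = +Q/T_C = 24600/427 = 57.6 J/K.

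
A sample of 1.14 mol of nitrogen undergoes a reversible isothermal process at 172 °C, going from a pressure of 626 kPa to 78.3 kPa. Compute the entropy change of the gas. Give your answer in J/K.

ΔS_gas = 19.7 J/K

For an isothermal ideal gas ΔS_gas = nR ln(P₁/P₂) = 1.14 × 8.314 × ln(626/78.3) = 19.7 J/K.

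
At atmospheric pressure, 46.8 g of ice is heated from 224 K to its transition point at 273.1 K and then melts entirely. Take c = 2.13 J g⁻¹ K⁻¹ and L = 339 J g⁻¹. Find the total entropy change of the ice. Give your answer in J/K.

Warming step: ΔS₁ = m c ln(T_tr/T_i) = 46.8 × 2.13 × ln(273.1/224) = 19.7566 J/K.
Phase change: ΔS₂ = +mL/T_tr = 46.8 × 339 / 273.1 = 58.093 J/K.
ΔS_total = (19.7566) + (58.093) = 77.8 J/K.

ΔS = 77.8 J/K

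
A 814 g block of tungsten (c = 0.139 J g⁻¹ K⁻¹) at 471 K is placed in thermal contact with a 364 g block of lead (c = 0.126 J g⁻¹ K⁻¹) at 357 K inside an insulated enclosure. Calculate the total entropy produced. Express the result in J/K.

ΔS_total = 1.2 J/K

Energy balance: T_f = (m₁c₁T₁ + m₂c₂T₂)/(m₁c₁ + m₂c₂) = 438.12 K.
ΔS₁ = m₁c₁ ln(T_f/T₁) = 113.146 × ln(438.12/471) = -8.188 J/K.
ΔS₂ = m₂c₂ ln(T_f/T₂) = 45.864 × ln(438.12/357) = 9.391 J/K.
ΔS_total = -8.188 + 9.391 = 1.2 J/K.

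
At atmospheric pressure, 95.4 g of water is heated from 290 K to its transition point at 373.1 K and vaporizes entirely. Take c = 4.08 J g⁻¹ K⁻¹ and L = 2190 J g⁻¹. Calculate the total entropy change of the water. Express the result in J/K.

ΔS = 658 J/K

Warming step: ΔS₁ = m c ln(T_tr/T_i) = 95.4 × 4.08 × ln(373.1/290) = 98.07 J/K.
Phase change: ΔS₂ = +mL/T_tr = 95.4 × 2190 / 373.1 = 560 J/K.
ΔS_total = (98.07) + (560) = 658 J/K.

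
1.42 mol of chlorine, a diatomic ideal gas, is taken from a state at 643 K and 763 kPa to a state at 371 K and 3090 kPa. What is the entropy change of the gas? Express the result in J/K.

ΔS = nC_p ln(T₂/T₁) − nR ln(P₂/P₁), with C_p = 7R/2 = 29.1 J mol⁻¹ K⁻¹ for a diatomic ideal gas.
ΔS = 1.42 × [29.1 × ln(371/643) − 8.314 × ln(3090/763)] = -39.2 J/K.

ΔS = -39.2 J/K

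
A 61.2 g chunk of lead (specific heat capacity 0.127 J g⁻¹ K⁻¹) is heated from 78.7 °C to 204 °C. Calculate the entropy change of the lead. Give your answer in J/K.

ΔS = 2.37 J/K

In kelvin: T₁ = 351.85 K, T₂ = 477.15 K. ΔS = ∫dQ_rev/T = m c ln(T₂/T₁) = 61.2 × 0.127 × ln(477.15/351.85) = 2.37 J/K.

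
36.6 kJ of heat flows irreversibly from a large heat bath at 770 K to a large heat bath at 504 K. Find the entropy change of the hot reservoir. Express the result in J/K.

ΔS_hot = -47.5 J/K

The hot reservoir loses heat Q, so ΔS_hot = −Q/T_H = −36600/770 = -47.5 J/K.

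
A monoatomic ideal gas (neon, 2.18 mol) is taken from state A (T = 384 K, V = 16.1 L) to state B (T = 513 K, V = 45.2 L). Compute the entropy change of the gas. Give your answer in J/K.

ΔS = 26.6 J/K

Entropy is a state function: ΔS = nC_V ln(T₂/T₁) + nR ln(V₂/V₁), with C_V = 3R/2 = 12.47 J mol⁻¹ K⁻¹ for a monoatomic ideal gas.
ΔS = 2.18 × [12.47 × ln(513/384) + 8.314 × ln(45.2/16.1)] = 26.6 J/K.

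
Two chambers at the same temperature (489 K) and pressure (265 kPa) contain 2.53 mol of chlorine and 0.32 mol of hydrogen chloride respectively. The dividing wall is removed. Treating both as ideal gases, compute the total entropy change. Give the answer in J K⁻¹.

Mole fractions: x_A = 2.53/2.85 = 0.888, x_B = 0.112.
ΔS_mix = −R(n_A ln x_A + n_B ln x_B) = −8.314 × (2.53 ln 0.888 + 0.32 ln 0.112) = 8.32 J/K.

ΔS_mix = 8.32 J/K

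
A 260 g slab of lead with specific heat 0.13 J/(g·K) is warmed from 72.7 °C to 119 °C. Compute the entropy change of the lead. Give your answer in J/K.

ΔS = 4.25 J/K

In kelvin: T₁ = 345.85 K, T₂ = 392.15 K. ΔS = ∫dQ_rev/T = m c ln(T₂/T₁) = 260 × 0.13 × ln(392.15/345.85) = 4.25 J/K.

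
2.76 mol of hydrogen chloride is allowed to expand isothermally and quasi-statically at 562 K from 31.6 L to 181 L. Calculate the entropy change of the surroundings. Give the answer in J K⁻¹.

ΔS_surr = -40 J/K

For an isothermal ideal gas ΔS_gas = nR ln(V₂/V₁) = 2.76 × 8.314 × ln(181/31.6) = 40 J/K.
The process is reversible, so ΔS_surr = −ΔS_gas = -40 J/K and ΔS_universe = 0.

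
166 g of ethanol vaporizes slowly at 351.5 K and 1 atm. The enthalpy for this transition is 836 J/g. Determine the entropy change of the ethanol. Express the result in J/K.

ΔS = 395 J/K

Heat absorbed by the substance: Q = mL = 166 × 836 = 138776 J.
At constant T, ΔS = Q_rev/T = 138776 / 351.5 = 395 J/K.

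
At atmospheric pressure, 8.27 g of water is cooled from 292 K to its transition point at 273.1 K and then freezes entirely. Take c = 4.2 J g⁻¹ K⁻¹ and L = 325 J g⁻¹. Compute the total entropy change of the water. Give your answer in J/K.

ΔS = -12.2 J/K

Cooling step: ΔS₁ = m c ln(T_tr/T_i) = 8.27 × 4.2 × ln(273.1/292) = -2.324 J/K.
Phase change: ΔS₂ = −mL/T_tr = −8.27 × 325 / 273.1 = -9.842 J/K.
ΔS_total = (-2.324) + (-9.842) = -12.2 J/K.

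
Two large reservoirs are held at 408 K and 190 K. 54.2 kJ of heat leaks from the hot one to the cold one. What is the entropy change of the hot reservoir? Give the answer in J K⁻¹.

The hot reservoir loses heat Q, so ΔS_hot = −Q/T_H = −54200/408 = -133 J/K.

ΔS_hot = -133 J/K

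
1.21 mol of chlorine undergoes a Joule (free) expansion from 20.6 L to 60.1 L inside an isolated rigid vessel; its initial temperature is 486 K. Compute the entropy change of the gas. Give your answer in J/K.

No heat is exchanged and no work is done, so the ideal-gas temperature stays constant.
Entropy is a state function; using a reversible isothermal path, ΔS_gas = nR ln(V₂/V₁) = 1.21 × 8.314 × ln(60.1/20.6) = 10.8 J/K.

ΔS_gas = 10.8 J/K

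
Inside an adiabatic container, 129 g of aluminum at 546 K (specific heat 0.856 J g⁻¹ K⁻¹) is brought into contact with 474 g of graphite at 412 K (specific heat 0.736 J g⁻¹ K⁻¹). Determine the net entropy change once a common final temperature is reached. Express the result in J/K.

ΔS_total = 3.48 J/K

Energy balance: T_f = (m₁c₁T₁ + m₂c₂T₂)/(m₁c₁ + m₂c₂) = 444.22 K.
ΔS₁ = m₁c₁ ln(T_f/T₁) = 110.424 × ln(444.22/546) = -22.781 J/K.
ΔS₂ = m₂c₂ ln(T_f/T₂) = 348.864 × ln(444.22/412) = 26.266 J/K.
ΔS_total = -22.781 + 26.266 = 3.48 J/K.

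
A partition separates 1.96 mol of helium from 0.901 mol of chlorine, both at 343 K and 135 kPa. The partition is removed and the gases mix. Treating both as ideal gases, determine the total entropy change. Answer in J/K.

Mole fractions: x_A = 1.96/2.86 = 0.685, x_B = 0.315.
ΔS_mix = −R(n_A ln x_A + n_B ln x_B) = −8.314 × (1.96 ln 0.685 + 0.901 ln 0.315) = 14.8 J/K.

ΔS_mix = 14.8 J/K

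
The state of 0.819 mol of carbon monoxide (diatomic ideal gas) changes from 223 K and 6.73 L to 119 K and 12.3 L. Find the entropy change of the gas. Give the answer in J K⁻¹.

Entropy is a state function: ΔS = nC_V ln(T₂/T₁) + nR ln(V₂/V₁), with C_V = 5R/2 = 20.79 J mol⁻¹ K⁻¹ for a diatomic ideal gas.
ΔS = 0.819 × [20.79 × ln(119/223) + 8.314 × ln(12.3/6.73)] = -6.59 J/K.

ΔS = -6.59 J/K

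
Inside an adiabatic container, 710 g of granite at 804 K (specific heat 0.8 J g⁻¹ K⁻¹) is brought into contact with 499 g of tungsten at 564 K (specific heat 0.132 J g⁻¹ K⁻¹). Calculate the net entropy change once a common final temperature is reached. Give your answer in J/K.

ΔS_total = 3.38 J/K

Energy balance: T_f = (m₁c₁T₁ + m₂c₂T₂)/(m₁c₁ + m₂c₂) = 779.06 K.
ΔS₁ = m₁c₁ ln(T_f/T₁) = 568 × ln(779.06/804) = -17.9 J/K.
ΔS₂ = m₂c₂ ln(T_f/T₂) = 65.868 × ln(779.06/564) = 21.28 J/K.
ΔS_total = -17.9 + 21.28 = 3.38 J/K.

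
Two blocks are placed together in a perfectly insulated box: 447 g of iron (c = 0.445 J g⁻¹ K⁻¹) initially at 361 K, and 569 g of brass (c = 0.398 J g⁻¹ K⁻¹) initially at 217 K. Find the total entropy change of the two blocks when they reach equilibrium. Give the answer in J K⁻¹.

Energy balance: T_f = (m₁c₁T₁ + m₂c₂T₂)/(m₁c₁ + m₂c₂) = 284.34 K.
ΔS₁ = m₁c₁ ln(T_f/T₁) = 198.915 × ln(284.34/361) = -47.48 J/K.
ΔS₂ = m₂c₂ ln(T_f/T₂) = 226.462 × ln(284.34/217) = 61.2 J/K.
ΔS_total = -47.48 + 61.2 = 13.7 J/K.

ΔS_total = 13.7 J/K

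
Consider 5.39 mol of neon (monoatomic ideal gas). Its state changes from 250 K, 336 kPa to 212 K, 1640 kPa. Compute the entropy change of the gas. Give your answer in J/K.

ΔS = nC_p ln(T₂/T₁) − nR ln(P₂/P₁), with C_p = 5R/2 = 20.79 J mol⁻¹ K⁻¹ for a monoatomic ideal gas.
ΔS = 5.39 × [20.79 × ln(212/250) − 8.314 × ln(1640/336)] = -89.5 J/K.

ΔS = -89.5 J/K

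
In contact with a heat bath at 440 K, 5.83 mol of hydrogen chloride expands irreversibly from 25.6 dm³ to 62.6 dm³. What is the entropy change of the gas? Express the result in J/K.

Entropy is a state function, so ΔS_gas depends only on the end states.
For an isothermal ideal gas ΔS_gas = nR ln(V₂/V₁) = 5.83 × 8.314 × ln(62.6/25.6) = 43.3 J/K.

ΔS_gas = 43.3 J/K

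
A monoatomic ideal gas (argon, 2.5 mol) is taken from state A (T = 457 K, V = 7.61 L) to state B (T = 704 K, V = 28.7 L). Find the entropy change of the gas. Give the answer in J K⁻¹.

Entropy is a state function: ΔS = nC_V ln(T₂/T₁) + nR ln(V₂/V₁), with C_V = 3R/2 = 12.47 J mol⁻¹ K⁻¹ for a monoatomic ideal gas.
ΔS = 2.5 × [12.47 × ln(704/457) + 8.314 × ln(28.7/7.61)] = 41.1 J/K.

ΔS = 41.1 J/K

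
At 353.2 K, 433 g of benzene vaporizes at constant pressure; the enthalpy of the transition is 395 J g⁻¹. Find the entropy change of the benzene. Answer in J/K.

ΔS = 484 J/K

Heat absorbed by the substance: Q = mL = 433 × 395 = 171035 J.
At constant T, ΔS = Q_rev/T = 171035 / 353.2 = 484 J/K.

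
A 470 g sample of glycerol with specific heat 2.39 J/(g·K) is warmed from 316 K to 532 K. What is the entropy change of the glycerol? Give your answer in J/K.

ΔS = ∫dQ_rev/T = m c ln(T₂/T₁) = 470 × 2.39 × ln(532/316) = 585 J/K.

ΔS = 585 J/K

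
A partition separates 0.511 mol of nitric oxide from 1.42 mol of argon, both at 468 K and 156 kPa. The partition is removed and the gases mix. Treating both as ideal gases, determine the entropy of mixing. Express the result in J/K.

ΔS_mix = 9.28 J/K

Mole fractions: x_A = 0.511/1.93 = 0.265, x_B = 0.735.
ΔS_mix = −R(n_A ln x_A + n_B ln x_B) = −8.314 × (0.511 ln 0.265 + 1.42 ln 0.735) = 9.28 J/K.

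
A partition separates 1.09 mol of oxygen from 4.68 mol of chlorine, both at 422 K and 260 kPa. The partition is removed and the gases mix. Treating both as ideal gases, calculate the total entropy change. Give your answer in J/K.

ΔS_mix = 23.2 J/K

Mole fractions: x_A = 1.09/5.77 = 0.189, x_B = 0.811.
ΔS_mix = −R(n_A ln x_A + n_B ln x_B) = −8.314 × (1.09 ln 0.189 + 4.68 ln 0.811) = 23.2 J/K.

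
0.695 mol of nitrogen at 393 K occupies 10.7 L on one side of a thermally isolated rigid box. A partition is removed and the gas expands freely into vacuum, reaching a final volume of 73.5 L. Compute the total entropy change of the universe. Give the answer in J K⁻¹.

ΔS_universe = 11.1 J/K

No heat is exchanged and no work is done, so the ideal-gas temperature stays constant.
Entropy is a state function; using a reversible isothermal path, ΔS_gas = nR ln(V₂/V₁) = 0.695 × 8.314 × ln(73.5/10.7) = 11.1 J/K.
The insulated surroundings exchange no heat, so ΔS_surr = 0 and ΔS_universe = ΔS_gas.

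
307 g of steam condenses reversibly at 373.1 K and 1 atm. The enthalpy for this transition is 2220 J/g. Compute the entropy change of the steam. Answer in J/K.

ΔS = -1830 J/K

Heat released by the substance: Q = −mL = −307 × 2220 = −681540 J.
At constant T, ΔS = Q_rev/T = −681540 / 373.1 = -1830 J/K.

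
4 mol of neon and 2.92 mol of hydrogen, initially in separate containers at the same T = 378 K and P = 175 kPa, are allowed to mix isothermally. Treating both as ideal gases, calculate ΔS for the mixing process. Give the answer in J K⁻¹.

Mole fractions: x_A = 4/6.92 = 0.578, x_B = 0.422.
ΔS_mix = −R(n_A ln x_A + n_B ln x_B) = −8.314 × (4 ln 0.578 + 2.92 ln 0.422) = 39.2 J/K.

ΔS_mix = 39.2 J/K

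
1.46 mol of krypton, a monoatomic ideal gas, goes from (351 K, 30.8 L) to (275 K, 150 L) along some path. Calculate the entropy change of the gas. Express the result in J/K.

ΔS = 14.8 J/K

Entropy is a state function: ΔS = nC_V ln(T₂/T₁) + nR ln(V₂/V₁), with C_V = 3R/2 = 12.47 J mol⁻¹ K⁻¹ for a monoatomic ideal gas.
ΔS = 1.46 × [12.47 × ln(275/351) + 8.314 × ln(150/30.8)] = 14.8 J/K.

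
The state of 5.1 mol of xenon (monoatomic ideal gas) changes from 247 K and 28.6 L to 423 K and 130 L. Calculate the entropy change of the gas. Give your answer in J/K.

ΔS = 98.4 J/K

Entropy is a state function: ΔS = nC_V ln(T₂/T₁) + nR ln(V₂/V₁), with C_V = 3R/2 = 12.47 J mol⁻¹ K⁻¹ for a monoatomic ideal gas.
ΔS = 5.1 × [12.47 × ln(423/247) + 8.314 × ln(130/28.6)] = 98.4 J/K.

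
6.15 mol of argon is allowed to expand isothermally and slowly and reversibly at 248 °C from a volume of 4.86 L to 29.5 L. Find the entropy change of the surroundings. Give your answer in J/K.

ΔS_surr = -92.2 J/K

For an isothermal ideal gas ΔS_gas = nR ln(V₂/V₁) = 6.15 × 8.314 × ln(29.5/4.86) = 92.2 J/K.
The process is reversible, so ΔS_surr = −ΔS_gas = -92.2 J/K and ΔS_universe = 0.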